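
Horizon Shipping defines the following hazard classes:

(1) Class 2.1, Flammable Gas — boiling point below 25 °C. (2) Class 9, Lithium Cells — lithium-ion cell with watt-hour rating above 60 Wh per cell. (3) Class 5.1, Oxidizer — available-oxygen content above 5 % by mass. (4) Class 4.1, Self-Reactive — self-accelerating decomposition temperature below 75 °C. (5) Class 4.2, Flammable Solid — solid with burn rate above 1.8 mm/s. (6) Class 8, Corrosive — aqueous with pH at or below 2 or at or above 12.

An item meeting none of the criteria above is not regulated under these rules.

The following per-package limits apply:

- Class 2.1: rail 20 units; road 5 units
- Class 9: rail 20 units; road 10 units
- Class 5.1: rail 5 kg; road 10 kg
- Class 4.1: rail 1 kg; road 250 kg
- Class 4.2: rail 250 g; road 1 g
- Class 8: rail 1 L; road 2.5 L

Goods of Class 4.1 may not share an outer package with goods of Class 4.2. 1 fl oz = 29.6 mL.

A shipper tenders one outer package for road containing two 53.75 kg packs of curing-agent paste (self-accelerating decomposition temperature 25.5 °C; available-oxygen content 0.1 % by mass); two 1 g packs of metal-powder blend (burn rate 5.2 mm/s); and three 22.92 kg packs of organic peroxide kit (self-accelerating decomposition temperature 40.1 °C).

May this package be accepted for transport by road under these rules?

No

Self-accelerating decomposition temperature 25.5 °C meets the Class 4.1 criterion (Self-Reactive), so the curing-agent paste is Class 4.1.
With burn rate 5.2 mm/s (> 1.8 mm/s), the metal-powder blend falls in Class 4.2.
Self-accelerating decomposition temperature 40.1 °C meets the Class 4.1 criterion (Self-Reactive), so the organic peroxide kit is Class 4.1.
Total Class 4.1: (two 53.75 kg packs = 107.5 kg) + (three 22.92 kg packs = 68.76 kg) = 176.26 kg.
That is within the Class 4.1 road limit of 250 kg.
Class 4.2 quantity: two 1 g packs = 2 g.
That exceeds the Class 4.2 road limit of 1 g.
Class 4.1 and Class 4.2 may not share an outer package.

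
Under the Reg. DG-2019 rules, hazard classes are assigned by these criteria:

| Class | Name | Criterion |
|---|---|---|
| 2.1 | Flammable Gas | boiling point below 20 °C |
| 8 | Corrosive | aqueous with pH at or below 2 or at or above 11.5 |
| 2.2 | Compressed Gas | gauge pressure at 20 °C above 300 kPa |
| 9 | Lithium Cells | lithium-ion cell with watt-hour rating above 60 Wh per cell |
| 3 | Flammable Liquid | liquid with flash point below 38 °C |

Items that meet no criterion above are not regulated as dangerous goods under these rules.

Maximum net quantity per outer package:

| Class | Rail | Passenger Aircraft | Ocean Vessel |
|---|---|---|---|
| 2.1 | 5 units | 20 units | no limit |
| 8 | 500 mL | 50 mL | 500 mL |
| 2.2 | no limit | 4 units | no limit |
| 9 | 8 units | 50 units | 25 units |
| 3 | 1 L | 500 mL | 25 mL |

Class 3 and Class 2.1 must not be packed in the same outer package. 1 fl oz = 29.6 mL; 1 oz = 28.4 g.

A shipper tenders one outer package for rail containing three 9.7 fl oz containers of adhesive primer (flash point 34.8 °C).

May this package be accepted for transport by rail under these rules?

Yes

The adhesive primer has flash point 34.8 °C, which is < 38 °C, so it is Class 3 (Flammable Liquid).
Class 3 quantity: three 9.7 fl oz containers = 861.36 mL.
861.36 mL is within the rail limit of 1 L for Class 3.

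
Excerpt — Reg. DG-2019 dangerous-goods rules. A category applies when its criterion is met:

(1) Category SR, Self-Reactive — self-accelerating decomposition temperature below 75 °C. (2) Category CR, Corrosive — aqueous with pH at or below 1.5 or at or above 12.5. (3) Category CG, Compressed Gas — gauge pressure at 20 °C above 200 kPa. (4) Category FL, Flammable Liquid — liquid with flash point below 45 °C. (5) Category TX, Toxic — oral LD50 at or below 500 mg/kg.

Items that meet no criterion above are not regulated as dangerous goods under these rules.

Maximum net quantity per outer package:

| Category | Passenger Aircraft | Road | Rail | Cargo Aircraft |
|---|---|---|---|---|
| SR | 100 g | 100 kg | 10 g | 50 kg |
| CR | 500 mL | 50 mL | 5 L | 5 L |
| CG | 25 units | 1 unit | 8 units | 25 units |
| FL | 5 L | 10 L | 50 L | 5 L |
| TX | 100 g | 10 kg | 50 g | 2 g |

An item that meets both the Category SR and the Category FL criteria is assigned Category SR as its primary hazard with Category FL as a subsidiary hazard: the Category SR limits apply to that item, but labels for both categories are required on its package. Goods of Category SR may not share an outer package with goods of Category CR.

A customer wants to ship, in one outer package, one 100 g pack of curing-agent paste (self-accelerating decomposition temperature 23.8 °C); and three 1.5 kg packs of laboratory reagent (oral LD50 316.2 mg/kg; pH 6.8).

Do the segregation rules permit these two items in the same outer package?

Self-accelerating decomposition temperature 23.8 °C meets the Category SR criterion (Self-Reactive), so the curing-agent paste is Category SR.
With oral LD50 316.2 mg/kg (≤ 500 mg/kg), the laboratory reagent falls in Category TX.
No segregation rule bars Category SR with Category TX.

Yes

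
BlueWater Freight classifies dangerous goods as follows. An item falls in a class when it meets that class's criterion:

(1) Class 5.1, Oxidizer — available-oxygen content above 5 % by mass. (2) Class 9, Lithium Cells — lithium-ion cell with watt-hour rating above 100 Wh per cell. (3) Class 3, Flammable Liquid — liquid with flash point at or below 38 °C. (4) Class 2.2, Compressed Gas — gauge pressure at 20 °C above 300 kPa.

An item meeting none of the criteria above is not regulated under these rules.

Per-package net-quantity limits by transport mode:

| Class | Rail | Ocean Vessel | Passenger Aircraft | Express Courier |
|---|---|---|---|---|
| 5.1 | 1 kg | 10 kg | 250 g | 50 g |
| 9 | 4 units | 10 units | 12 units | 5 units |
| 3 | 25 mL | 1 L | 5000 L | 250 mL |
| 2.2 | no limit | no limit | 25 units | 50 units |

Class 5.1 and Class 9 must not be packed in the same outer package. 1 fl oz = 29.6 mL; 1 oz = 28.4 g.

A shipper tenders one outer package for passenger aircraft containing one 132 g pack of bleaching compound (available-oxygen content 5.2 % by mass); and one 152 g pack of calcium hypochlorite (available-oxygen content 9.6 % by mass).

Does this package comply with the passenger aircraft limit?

No

Bleaching compound: available-oxygen content 5.2 % by mass > 5 % by mass → Class 5.1 (Oxidizer).
With available-oxygen content 9.6 % by mass (> 5 % by mass), the calcium hypochlorite falls in Class 5.1.
Class 5.1 net quantity: 132 g + 152 g = 284 g.
284 g exceeds the passenger aircraft limit of 250 g for Class 5.1.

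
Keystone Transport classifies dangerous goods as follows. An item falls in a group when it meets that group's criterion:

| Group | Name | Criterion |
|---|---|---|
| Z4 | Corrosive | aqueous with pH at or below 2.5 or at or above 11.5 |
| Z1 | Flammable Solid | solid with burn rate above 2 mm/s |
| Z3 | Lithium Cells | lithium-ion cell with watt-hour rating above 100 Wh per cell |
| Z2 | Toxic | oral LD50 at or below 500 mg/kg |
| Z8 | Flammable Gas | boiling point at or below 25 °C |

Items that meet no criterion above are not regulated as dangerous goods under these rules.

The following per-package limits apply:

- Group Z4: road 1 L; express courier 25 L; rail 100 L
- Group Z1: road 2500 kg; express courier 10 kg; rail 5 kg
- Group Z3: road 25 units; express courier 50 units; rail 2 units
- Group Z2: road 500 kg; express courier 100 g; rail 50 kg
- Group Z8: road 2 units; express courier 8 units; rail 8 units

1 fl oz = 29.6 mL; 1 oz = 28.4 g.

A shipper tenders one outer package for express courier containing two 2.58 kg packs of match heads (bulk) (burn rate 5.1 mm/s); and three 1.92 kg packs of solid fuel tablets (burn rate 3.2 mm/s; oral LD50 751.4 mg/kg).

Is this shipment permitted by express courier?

Burn rate 5.1 mm/s meets the Group Z1 criterion (Flammable Solid), so the match heads (bulk) are Group Z1.
With burn rate 3.2 mm/s (> 2 mm/s), the solid fuel tablets fall in Group Z1.
Total Group Z1: (two 2.58 kg packs = 5.16 kg) + (three 1.92 kg packs = 5.76 kg) = 10.92 kg.
10.92 kg exceeds the express courier limit of 10 kg for Group Z1.

No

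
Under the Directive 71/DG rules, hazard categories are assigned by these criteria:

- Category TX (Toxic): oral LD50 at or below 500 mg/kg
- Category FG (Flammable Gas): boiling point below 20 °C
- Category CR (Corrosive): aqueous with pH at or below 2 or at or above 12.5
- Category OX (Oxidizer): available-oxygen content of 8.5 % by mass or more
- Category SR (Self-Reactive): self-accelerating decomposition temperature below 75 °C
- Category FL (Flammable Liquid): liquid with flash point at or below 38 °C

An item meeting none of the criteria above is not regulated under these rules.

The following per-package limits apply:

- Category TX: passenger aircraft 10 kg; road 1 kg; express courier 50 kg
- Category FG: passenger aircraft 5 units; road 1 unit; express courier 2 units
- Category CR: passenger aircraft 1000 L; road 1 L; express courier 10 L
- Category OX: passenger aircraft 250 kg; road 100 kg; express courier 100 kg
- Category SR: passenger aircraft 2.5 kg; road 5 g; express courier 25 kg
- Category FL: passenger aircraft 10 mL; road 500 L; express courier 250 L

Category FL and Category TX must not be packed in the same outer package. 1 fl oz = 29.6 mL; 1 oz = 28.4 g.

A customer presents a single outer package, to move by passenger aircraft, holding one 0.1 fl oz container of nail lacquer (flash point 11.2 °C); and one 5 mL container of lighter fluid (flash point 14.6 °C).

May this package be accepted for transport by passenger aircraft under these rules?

With flash point 11.2 °C (≤ 38 °C), the nail lacquer falls in Category FL.
With flash point 14.6 °C (≤ 38 °C), the lighter fluid falls in Category FL.
Category FL net quantity: (one 0.1 fl oz container = 2.96 mL) + 5 mL = 7.96 mL.
7.96 mL ≤ 10 mL (passenger aircraft limit, Category FL) — within limit.

Yes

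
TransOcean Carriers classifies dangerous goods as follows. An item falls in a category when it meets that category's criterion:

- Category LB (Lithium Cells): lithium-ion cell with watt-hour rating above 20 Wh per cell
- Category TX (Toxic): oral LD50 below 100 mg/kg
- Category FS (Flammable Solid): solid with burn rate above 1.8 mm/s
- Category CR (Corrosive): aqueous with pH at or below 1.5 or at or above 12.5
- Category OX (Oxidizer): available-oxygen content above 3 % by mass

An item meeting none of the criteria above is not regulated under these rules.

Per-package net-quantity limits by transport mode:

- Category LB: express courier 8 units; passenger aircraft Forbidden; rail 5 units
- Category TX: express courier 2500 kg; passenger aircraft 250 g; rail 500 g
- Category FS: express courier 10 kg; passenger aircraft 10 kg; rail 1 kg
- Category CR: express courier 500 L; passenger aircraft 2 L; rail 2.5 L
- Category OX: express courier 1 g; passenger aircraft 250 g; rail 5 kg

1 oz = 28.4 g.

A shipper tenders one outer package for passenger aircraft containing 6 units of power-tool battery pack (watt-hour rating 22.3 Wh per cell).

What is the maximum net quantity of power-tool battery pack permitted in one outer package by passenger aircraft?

With watt-hour rating 22.3 Wh per cell (> 20 Wh per cell), the power-tool battery pack falls in Category LB.
The passenger aircraft limit for Category LB is Forbidden.

Forbidden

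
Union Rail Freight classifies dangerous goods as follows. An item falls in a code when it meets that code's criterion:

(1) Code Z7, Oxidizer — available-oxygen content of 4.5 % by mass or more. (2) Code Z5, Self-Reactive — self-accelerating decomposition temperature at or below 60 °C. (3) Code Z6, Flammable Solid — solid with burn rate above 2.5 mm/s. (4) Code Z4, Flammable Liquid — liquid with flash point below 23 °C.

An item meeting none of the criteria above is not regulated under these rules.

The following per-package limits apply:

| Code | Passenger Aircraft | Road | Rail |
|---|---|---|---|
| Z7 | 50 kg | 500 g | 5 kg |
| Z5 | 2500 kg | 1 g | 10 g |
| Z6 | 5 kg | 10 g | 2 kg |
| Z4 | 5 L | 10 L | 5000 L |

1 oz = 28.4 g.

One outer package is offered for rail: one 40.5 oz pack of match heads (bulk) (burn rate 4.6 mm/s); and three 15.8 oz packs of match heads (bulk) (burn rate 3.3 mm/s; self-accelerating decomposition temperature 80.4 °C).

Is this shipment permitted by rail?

Burn rate 4.6 mm/s meets the Code Z6 criterion (Flammable Solid), so the match heads (bulk) are Code Z6.
Burn rate 3.3 mm/s meets the Code Z6 criterion (Flammable Solid), so the match heads (bulk) are Code Z6.
Total Code Z6: (one 40.5 oz pack = 1150.2 g) + (three 15.8 oz packs = 1346.16 g) = 2496.36 g.
2496.36 g exceeds the rail limit of 2 kg for Code Z6.

No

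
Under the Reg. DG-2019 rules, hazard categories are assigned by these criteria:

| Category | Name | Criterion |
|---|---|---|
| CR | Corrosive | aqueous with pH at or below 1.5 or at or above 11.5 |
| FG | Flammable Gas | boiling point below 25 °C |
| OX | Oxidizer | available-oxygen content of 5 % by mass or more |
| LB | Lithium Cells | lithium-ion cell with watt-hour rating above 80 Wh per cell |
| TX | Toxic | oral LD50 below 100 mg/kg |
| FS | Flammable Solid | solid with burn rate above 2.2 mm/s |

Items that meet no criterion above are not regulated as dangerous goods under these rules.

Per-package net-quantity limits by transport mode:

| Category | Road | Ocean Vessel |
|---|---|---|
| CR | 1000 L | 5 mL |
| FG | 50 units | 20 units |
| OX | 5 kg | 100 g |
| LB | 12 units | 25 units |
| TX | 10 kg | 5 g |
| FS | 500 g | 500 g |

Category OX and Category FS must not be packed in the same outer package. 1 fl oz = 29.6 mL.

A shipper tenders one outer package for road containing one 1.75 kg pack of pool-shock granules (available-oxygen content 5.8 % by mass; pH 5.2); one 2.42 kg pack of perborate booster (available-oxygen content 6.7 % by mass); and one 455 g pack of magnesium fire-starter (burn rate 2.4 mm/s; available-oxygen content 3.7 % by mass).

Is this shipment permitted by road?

No

With available-oxygen content 5.8 % by mass (≥ 5 % by mass), the pool-shock granules fall in Category OX.
With available-oxygen content 6.7 % by mass (≥ 5 % by mass), the perborate booster falls in Category OX.
The magnesium fire-starter has burn rate 2.4 mm/s, which is > 2.2 mm/s, so it is Category FS (Flammable Solid).
Category OX net quantity: 1.75 kg + 2.42 kg = 4.17 kg.
That is within the Category OX road limit of 5 kg.
Category FS quantity: 455 g.
455 g ≤ 500 g (road limit, Category FS) — within limit.
Category OX and Category FS may not share an outer package.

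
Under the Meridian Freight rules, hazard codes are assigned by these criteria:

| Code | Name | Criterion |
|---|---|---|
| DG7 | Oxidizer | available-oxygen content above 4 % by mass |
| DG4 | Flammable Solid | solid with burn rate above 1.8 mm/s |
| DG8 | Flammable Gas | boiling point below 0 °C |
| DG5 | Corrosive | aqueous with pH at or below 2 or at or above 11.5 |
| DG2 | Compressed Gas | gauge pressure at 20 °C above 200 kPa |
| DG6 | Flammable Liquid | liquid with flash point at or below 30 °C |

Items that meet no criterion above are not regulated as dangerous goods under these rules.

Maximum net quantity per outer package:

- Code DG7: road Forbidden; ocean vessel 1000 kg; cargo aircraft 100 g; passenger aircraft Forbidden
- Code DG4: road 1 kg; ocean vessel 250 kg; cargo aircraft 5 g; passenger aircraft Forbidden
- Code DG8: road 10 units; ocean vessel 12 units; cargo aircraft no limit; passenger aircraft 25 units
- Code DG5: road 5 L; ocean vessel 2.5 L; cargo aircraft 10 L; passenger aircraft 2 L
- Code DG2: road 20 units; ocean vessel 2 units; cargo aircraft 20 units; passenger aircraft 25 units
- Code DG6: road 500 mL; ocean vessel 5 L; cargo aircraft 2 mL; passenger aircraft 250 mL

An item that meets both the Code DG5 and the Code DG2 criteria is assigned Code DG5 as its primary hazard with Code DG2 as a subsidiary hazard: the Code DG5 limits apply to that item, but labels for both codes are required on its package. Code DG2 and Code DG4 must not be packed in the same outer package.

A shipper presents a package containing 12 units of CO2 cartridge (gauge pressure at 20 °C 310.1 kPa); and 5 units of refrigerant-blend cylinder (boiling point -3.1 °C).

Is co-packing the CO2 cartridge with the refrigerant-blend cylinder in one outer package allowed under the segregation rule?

Yes

CO2 cartridge: gauge pressure at 20 °C 310.1 kPa > 200 kPa → Code DG2 (Compressed Gas).
Boiling point -3.1 °C meets the Code DG8 criterion (Flammable Gas), so the refrigerant-blend cylinder is Code DG8.
No segregation rule bars Code DG2 with Code DG8.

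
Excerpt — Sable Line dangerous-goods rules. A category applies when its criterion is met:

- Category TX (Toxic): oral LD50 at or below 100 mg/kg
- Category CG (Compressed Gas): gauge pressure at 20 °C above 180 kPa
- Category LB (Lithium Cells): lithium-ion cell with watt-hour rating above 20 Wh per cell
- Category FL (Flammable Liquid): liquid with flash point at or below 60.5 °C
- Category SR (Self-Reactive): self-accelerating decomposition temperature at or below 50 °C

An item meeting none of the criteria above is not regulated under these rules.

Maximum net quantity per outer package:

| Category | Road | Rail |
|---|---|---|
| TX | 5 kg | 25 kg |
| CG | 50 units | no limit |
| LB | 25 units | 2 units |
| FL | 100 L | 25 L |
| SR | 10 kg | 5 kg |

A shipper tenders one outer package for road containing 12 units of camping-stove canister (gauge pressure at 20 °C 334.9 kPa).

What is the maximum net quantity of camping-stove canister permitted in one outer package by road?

50 units

With gauge pressure at 20 °C 334.9 kPa (> 180 kPa), the camping-stove canister falls in Category CG.
The road limit for Category CG is 50 units.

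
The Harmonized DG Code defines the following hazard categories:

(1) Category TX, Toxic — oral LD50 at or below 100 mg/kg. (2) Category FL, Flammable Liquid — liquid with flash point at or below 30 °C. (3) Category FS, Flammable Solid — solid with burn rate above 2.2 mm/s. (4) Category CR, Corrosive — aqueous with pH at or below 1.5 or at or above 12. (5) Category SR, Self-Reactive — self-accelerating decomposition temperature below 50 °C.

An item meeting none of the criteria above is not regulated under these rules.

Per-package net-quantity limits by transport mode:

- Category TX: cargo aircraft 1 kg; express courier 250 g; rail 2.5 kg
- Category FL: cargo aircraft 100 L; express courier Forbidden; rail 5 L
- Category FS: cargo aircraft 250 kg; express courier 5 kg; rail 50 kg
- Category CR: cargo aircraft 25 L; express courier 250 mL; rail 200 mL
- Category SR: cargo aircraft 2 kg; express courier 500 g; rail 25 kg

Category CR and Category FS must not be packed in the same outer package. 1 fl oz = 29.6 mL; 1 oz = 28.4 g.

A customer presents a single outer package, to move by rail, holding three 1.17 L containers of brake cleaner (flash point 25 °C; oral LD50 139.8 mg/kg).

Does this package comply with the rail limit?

Yes

Brake cleaner: flash point 25 °C ≤ 30 °C → Category FL (Flammable Liquid).
Category FL quantity: three 1.17 L containers = 3.51 L.
3.51 L is within the rail limit of 5 L for Category FL.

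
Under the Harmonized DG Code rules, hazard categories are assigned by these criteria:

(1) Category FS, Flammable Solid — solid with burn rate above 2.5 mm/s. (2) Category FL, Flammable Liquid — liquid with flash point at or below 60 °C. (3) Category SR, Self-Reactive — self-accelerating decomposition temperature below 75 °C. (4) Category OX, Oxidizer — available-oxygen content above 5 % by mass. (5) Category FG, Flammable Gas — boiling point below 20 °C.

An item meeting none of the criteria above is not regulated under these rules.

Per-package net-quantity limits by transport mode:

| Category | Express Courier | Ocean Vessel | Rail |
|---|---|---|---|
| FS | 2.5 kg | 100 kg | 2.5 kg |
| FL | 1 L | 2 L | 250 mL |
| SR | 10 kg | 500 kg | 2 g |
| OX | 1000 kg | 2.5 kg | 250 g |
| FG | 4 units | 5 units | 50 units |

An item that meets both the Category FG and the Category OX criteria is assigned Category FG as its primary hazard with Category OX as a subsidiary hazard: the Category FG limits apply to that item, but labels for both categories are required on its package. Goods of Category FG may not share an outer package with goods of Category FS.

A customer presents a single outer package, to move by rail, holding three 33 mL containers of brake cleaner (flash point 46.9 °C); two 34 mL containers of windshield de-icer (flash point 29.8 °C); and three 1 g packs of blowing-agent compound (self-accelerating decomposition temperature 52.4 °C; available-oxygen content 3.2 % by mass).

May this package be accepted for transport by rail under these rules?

With flash point 46.9 °C (≤ 60 °C), the brake cleaner falls in Category FL.
With flash point 29.8 °C (≤ 60 °C), the windshield de-icer falls in Category FL.
Self-accelerating decomposition temperature 52.4 °C meets the Category SR criterion (Self-Reactive), so the blowing-agent compound is Category SR.
Category FL net quantity: (three 33 mL containers = 99 mL) + (two 34 mL containers = 68 mL) = 167 mL.
167 mL ≤ 250 mL (rail limit, Category FL) — within limit.
Category SR quantity: three 1 g packs = 3 g.
3 g > 2 g (rail limit, Category SR) — over the limit.
The segregation rule (Category FG with Category FS) does not apply to Category FL with Category SR.

No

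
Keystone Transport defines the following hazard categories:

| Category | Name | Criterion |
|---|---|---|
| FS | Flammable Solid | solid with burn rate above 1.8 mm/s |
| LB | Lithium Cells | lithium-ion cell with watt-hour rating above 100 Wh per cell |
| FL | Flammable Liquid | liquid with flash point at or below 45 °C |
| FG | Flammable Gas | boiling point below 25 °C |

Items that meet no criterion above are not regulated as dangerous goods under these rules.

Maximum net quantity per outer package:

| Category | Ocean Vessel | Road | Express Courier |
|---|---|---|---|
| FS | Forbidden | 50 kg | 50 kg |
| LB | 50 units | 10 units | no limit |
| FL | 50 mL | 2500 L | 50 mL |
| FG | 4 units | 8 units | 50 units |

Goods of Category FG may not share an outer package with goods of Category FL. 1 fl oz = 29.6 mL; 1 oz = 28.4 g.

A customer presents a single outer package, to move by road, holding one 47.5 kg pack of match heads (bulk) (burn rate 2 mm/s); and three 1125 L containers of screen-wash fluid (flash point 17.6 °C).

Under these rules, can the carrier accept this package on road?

No

The match heads (bulk) have burn rate 2 mm/s, which is > 1.8 mm/s, so they are Category FS (Flammable Solid).
Flash point 17.6 °C meets the Category FL criterion (Flammable Liquid), so the screen-wash fluid is Category FL.
Category FS quantity: 47.5 kg.
That is within the Category FS road limit of 50 kg.
Category FL quantity: three 1125 L containers = 3375 L.
3375 L > 2500 L (road limit, Category FL) — over the limit.
The segregation rule (Category FG with Category FL) does not apply to Category FS with Category FL.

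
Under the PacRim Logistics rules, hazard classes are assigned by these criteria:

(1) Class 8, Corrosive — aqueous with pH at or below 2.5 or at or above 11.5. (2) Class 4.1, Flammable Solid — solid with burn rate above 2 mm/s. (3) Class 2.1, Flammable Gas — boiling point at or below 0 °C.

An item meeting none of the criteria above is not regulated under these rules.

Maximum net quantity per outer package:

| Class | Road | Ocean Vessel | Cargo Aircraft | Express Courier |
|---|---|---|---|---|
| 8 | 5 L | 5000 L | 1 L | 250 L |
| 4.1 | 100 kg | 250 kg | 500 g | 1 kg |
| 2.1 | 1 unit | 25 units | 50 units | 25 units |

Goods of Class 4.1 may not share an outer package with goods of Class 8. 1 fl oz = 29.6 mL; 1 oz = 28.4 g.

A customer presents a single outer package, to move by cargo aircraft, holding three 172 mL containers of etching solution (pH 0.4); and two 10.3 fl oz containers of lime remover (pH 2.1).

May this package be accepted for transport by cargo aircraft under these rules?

Etching solution: pH 0.4 ≤ 2.5 → Class 8 (Corrosive).
With pH 2.1 (≤ 2.5), the lime remover falls in Class 8.
Class 8 net quantity: (three 172 mL containers = 516 mL) + (two 10.3 fl oz containers = 609.76 mL) = 1125.76 mL.
1125.76 mL exceeds the cargo aircraft limit of 1 L for Class 8.

No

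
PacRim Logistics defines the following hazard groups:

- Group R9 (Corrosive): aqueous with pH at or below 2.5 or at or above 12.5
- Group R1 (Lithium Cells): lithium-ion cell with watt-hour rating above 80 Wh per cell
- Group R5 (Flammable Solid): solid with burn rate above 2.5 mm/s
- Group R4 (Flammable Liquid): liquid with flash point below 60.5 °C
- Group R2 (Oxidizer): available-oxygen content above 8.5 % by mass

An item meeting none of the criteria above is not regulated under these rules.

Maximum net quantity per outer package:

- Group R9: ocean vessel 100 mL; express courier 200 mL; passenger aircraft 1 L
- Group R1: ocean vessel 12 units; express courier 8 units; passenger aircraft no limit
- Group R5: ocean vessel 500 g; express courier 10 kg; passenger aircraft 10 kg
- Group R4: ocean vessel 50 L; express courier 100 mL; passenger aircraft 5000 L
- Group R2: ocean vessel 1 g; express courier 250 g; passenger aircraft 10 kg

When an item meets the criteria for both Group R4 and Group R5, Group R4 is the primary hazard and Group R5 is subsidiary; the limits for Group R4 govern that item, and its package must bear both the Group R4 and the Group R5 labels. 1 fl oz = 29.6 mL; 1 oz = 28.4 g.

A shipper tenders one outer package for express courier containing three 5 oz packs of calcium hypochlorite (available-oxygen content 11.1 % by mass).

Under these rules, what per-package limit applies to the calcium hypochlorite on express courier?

250 g

Available-oxygen content 11.1 % by mass meets the Group R2 criterion (Oxidizer), so the calcium hypochlorite is Group R2.
The express courier limit for Group R2 is 250 g.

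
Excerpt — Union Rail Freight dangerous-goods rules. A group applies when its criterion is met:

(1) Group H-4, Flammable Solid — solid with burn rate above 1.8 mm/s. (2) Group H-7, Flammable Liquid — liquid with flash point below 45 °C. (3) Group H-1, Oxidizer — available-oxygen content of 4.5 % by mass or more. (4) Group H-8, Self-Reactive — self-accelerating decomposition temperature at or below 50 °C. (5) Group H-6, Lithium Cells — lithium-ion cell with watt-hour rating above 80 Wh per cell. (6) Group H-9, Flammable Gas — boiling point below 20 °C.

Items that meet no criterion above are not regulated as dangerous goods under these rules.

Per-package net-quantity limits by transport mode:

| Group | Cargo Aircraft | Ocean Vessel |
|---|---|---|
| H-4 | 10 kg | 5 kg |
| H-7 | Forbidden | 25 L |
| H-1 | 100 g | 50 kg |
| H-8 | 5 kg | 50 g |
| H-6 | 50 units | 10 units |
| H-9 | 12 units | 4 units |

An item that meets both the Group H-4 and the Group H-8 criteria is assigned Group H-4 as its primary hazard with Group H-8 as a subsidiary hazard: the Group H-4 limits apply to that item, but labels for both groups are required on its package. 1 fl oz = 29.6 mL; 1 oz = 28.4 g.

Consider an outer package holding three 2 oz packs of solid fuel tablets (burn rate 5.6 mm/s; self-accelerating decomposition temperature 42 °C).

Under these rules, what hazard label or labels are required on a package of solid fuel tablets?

Group H-4 and H-8

Solid fuel tablets: burn rate 5.6 mm/s > 1.8 mm/s → Group H-4 (Flammable Solid).
Solid fuel tablets: self-accelerating decomposition temperature 42 °C ≤ 50 °C → Group H-8 (Self-Reactive).
By the precedence rule Group H-4 is primary and Group H-8 is subsidiary, and that rule requires both labels on the package.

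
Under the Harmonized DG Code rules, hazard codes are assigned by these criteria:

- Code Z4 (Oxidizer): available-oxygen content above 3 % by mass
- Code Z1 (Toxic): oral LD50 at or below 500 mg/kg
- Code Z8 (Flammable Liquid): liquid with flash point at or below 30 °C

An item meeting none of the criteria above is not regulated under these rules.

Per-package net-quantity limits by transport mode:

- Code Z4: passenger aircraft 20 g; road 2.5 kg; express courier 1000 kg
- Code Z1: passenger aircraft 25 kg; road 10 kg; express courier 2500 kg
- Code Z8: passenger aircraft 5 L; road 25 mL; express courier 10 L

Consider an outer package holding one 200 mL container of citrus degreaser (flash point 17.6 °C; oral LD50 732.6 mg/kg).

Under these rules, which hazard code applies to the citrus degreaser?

Flash point 17.6 °C meets the Code Z8 criterion (Flammable Liquid), so the citrus degreaser is Code Z8.

Code Z8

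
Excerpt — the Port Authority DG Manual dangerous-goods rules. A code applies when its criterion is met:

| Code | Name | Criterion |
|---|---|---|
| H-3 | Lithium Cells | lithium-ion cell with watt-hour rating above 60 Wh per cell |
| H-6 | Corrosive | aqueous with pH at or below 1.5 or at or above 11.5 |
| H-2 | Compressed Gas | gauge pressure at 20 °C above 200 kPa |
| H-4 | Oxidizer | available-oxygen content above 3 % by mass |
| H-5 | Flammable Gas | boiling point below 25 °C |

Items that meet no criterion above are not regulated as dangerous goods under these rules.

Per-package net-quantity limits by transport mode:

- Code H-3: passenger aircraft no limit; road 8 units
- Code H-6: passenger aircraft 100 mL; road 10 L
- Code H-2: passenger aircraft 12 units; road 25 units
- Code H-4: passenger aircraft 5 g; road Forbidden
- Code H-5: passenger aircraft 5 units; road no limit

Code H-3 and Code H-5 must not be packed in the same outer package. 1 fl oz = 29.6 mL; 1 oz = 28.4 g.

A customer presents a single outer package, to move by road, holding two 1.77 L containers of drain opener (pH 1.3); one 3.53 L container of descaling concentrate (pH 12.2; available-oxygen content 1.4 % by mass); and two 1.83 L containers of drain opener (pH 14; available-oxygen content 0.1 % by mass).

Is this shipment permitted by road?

With pH 1.3 (≤ 1.5), the drain opener falls in Code H-6.
With pH 12.2 (≥ 11.5), the descaling concentrate falls in Code H-6.
With pH 14 (≥ 11.5), the drain opener falls in Code H-6.
Code H-6 net quantity: (two 1.77 L containers = 3.54 L) + 3.53 L + (two 1.83 L containers = 3.66 L) = 10.73 L.
10.73 L exceeds the road limit of 10 L for Code H-6.

No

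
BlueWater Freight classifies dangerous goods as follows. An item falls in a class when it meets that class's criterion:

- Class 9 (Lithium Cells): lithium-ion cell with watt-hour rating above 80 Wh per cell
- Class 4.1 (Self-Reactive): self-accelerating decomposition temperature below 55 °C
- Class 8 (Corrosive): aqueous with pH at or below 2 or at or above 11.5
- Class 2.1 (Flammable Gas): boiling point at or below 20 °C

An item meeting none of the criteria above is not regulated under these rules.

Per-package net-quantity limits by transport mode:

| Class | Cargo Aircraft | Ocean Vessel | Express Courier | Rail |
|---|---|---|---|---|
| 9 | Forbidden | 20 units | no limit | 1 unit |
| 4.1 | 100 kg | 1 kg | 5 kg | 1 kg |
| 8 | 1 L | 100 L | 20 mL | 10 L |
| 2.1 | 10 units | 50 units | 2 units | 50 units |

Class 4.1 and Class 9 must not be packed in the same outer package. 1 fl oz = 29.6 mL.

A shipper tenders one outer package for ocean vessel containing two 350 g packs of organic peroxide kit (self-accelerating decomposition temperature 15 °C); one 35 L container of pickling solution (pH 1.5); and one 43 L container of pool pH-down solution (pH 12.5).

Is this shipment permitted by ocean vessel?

The organic peroxide kit has self-accelerating decomposition temperature 15 °C, which is < 55 °C, so it is Class 4.1 (Self-Reactive).
Pickling solution: pH 1.5 ≤ 2 → Class 8 (Corrosive).
pH 12.5 meets the Class 8 criterion (Corrosive), so the pool pH-down solution is Class 8.
Class 4.1 quantity: two 350 g packs = 700 g.
700 g is within the ocean vessel limit of 1 kg for Class 4.1.
Class 8 net quantity: 35 L + 43 L = 78 L.
78 L ≤ 100 L (ocean vessel limit, Class 8) — within limit.
The segregation rule (Class 4.1 with Class 9) does not apply to Class 4.1 with Class 8.
Every hazard class is within its ocean vessel limit and no segregation rule is violated.

Yes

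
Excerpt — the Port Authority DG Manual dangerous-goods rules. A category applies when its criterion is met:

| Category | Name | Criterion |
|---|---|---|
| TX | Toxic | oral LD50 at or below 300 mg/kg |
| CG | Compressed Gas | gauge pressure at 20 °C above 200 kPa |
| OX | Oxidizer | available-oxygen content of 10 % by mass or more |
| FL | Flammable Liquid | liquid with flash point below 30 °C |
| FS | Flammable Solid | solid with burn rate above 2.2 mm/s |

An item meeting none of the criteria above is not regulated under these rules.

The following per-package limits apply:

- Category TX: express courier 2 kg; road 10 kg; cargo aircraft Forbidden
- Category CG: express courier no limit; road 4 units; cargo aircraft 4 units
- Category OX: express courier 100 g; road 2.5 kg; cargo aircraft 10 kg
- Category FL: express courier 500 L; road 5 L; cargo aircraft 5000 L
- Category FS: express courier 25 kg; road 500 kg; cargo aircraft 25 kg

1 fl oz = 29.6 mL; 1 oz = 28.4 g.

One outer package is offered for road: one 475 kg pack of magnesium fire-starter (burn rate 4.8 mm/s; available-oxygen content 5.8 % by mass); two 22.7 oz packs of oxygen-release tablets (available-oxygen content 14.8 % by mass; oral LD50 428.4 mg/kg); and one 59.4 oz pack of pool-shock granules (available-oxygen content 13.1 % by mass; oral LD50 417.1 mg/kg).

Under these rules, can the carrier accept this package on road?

No

Magnesium fire-starter: burn rate 4.8 mm/s > 2.2 mm/s → Category FS (Flammable Solid).
The oxygen-release tablets have available-oxygen content 14.8 % by mass, which is ≥ 10 % by mass, so they are Category OX (Oxidizer).
The pool-shock granules have available-oxygen content 13.1 % by mass, which is ≥ 10 % by mass, so they are Category OX (Oxidizer).
Category OX net quantity: (two 22.7 oz packs = 1289.36 g) + (one 59.4 oz pack = 1686.96 g) = 2976.32 g.
2976.32 g exceeds the road limit of 2.5 kg for Category OX.
Category FS quantity: 475 kg.
475 kg is within the road limit of 500 kg for Category FS.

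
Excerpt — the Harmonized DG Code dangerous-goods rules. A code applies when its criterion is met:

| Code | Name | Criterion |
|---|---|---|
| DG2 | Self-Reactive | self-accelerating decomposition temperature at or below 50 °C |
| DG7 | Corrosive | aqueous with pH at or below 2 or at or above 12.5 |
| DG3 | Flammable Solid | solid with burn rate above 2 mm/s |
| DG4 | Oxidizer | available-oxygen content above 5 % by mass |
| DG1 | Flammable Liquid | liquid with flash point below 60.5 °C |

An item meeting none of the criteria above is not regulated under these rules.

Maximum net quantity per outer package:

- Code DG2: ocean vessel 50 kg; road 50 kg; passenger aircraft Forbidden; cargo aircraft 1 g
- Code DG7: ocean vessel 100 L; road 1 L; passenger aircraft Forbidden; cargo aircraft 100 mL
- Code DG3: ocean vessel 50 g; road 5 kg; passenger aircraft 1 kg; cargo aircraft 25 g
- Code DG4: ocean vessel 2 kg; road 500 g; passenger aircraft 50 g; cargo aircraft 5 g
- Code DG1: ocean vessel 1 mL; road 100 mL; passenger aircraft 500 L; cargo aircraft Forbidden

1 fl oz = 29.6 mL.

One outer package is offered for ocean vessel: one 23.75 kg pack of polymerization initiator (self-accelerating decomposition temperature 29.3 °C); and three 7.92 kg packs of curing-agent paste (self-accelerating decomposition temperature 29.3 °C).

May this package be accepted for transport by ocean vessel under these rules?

With self-accelerating decomposition temperature 29.3 °C (≤ 50 °C), the polymerization initiator falls in Code DG2.
With self-accelerating decomposition temperature 29.3 °C (≤ 50 °C), the curing-agent paste falls in Code DG2.
Total Code DG2: 23.75 kg + (three 7.92 kg packs = 23.76 kg) = 47.51 kg.
47.51 kg is within the ocean vessel limit of 50 kg for Code DG2.

Yes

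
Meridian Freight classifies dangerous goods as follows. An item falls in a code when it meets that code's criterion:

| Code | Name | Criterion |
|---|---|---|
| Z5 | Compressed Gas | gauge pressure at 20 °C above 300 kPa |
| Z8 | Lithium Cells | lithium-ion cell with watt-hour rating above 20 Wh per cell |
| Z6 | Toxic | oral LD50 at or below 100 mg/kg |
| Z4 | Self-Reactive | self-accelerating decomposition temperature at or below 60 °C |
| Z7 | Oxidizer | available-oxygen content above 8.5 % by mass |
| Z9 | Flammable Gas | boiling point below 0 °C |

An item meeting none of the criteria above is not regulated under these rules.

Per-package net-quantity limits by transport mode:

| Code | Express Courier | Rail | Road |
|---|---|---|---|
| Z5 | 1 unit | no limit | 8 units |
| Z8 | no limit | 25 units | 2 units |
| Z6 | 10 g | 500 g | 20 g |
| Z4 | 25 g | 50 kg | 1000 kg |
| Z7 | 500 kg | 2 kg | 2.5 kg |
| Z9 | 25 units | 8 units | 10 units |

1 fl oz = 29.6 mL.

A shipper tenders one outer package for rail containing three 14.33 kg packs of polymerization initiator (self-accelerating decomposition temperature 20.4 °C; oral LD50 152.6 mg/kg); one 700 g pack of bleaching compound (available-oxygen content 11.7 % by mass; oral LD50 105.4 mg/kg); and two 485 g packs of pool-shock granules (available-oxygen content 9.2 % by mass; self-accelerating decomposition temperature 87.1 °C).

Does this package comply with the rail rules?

The polymerization initiator has self-accelerating decomposition temperature 20.4 °C, which is ≤ 60 °C, so it is Code Z4 (Self-Reactive).
With available-oxygen content 11.7 % by mass (> 8.5 % by mass), the bleaching compound falls in Code Z7.
Pool-shock granules: available-oxygen content 9.2 % by mass > 8.5 % by mass → Code Z7 (Oxidizer).
Code Z7 net quantity: 700 g + (two 485 g packs = 970 g) = 1.67 kg.
1.67 kg is within the rail limit of 2 kg for Code Z7.
Code Z4 quantity: three 14.33 kg packs = 42.99 kg.
42.99 kg ≤ 50 kg (rail limit, Code Z4) — within limit.
Every hazard code is within its rail limit and no segregation rule is violated.

Yes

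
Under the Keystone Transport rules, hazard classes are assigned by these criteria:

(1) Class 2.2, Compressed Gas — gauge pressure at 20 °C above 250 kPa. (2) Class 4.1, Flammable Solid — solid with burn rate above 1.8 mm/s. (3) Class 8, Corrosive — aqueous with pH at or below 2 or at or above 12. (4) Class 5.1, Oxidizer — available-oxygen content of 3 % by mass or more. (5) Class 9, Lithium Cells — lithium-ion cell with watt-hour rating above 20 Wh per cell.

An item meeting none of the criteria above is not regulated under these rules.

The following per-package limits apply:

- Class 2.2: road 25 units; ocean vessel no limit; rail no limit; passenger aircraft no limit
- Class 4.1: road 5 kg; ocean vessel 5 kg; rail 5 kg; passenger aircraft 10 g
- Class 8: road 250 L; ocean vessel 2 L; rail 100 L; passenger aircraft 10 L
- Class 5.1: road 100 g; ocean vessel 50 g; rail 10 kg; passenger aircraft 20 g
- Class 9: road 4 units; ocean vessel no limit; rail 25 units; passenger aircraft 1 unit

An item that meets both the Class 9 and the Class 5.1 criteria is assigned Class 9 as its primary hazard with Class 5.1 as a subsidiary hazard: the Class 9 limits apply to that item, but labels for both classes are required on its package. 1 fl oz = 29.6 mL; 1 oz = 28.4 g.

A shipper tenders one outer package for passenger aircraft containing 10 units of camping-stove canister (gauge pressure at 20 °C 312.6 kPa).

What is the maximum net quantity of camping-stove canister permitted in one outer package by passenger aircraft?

Camping-stove canister: gauge pressure at 20 °C 312.6 kPa > 250 kPa → Class 2.2 (Compressed Gas).
The passenger aircraft limit for Class 2.2 is no limit.

no limit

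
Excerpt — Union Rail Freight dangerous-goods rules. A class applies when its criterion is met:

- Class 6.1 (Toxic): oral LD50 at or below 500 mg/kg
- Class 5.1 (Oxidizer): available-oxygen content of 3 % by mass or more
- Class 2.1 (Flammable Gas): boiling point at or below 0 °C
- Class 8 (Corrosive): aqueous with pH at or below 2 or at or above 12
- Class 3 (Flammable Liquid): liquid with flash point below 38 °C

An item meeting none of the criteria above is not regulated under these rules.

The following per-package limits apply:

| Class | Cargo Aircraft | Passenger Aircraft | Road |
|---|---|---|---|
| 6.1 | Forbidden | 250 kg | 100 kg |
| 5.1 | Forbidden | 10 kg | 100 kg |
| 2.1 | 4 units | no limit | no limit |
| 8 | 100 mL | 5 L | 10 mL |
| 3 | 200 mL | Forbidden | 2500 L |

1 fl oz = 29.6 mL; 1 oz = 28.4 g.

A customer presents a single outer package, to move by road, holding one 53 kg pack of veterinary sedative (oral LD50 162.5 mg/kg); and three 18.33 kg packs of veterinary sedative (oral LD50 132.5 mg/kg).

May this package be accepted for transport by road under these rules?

With oral LD50 162.5 mg/kg (≤ 500 mg/kg), the veterinary sedative falls in Class 6.1.
The veterinary sedative has oral LD50 132.5 mg/kg, which is ≤ 500 mg/kg, so it is Class 6.1 (Toxic).
Total Class 6.1: 53 kg + (three 18.33 kg packs = 54.99 kg) = 107.99 kg.
107.99 kg > 100 kg (road limit, Class 6.1) — over the limit.

No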